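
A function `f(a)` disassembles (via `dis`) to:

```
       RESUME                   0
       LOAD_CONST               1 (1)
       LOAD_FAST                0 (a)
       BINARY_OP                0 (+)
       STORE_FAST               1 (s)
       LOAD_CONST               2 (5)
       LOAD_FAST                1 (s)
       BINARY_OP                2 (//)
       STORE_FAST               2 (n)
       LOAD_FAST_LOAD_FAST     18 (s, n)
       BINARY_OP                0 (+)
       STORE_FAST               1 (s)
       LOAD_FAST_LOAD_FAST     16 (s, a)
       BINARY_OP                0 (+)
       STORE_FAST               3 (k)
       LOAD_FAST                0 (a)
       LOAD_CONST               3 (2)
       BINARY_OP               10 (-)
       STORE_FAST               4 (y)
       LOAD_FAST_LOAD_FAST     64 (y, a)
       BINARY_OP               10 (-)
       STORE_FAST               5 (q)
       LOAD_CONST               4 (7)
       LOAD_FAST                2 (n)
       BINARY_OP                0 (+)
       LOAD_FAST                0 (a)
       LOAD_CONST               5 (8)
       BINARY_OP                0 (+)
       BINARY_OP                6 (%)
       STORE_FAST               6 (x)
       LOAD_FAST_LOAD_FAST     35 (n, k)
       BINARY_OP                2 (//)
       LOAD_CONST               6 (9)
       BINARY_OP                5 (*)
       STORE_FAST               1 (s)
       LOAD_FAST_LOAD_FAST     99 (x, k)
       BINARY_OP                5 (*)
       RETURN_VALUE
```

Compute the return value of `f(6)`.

LOAD_CONST → push 1. Stack: [1]
LOAD_FAST a → push 6. Stack: [1, 6]
BINARY_OP + → 1 + 6 = 7. Stack: [7]
STORE_FAST s → s=7. Stack: []
LOAD_CONST → push 5. Stack: [5]
LOAD_FAST s → push 7. Stack: [5, 7]
BINARY_OP // → 5 // 7 = 0. Stack: [0]
STORE_FAST n → n=0. Stack: []
LOAD_FAST_LOAD_FAST s,n → push 7,0. Stack: [7, 0]
BINARY_OP + → 7 + 0 = 7. Stack: [7]
STORE_FAST s → s=7. Stack: []
LOAD_FAST_LOAD_FAST s,a → push 7,6. Stack: [7, 6]
BINARY_OP + → 7 + 6 = 13. Stack: [13]
STORE_FAST k → k=13. Stack: []
LOAD_FAST a → push 6. Stack: [6]
LOAD_CONST → push 2. Stack: [6, 2]
BINARY_OP - → 6 - 2 = 4. Stack: [4]
STORE_FAST y → y=4. Stack: []
LOAD_FAST_LOAD_FAST y,a → push 4,6. Stack: [4, 6]
BINARY_OP - → 4 - 6 = -2. Stack: [-2]
STORE_FAST q → q=-2. Stack: []
LOAD_CONST → push 7. Stack: [7]
LOAD_FAST n → push 0. Stack: [7, 0]
BINARY_OP + → 7 + 0 = 7. Stack: [7]
LOAD_FAST a → push 6. Stack: [7, 6]
LOAD_CONST → push 8. Stack: [7, 6, 8]
BINARY_OP + → 6 + 8 = 14. Stack: [7, 14]
BINARY_OP % → 7 % 14 = 7. Stack: [7]
STORE_FAST x → x=7. Stack: []
LOAD_FAST_LOAD_FAST n,k → push 0,13. Stack: [0, 13]
BINARY_OP // → 0 // 13 = 0. Stack: [0]
LOAD_CONST → push 9. Stack: [0, 9]
BINARY_OP * → 0 * 9 = 0. Stack: [0]
STORE_FAST s → s=0. Stack: []
LOAD_FAST_LOAD_FAST x,k → push 7,13. Stack: [7, 13]
BINARY_OP * → 7 * 13 = 91. Stack: [91]
RETURN_VALUE → return 91.

91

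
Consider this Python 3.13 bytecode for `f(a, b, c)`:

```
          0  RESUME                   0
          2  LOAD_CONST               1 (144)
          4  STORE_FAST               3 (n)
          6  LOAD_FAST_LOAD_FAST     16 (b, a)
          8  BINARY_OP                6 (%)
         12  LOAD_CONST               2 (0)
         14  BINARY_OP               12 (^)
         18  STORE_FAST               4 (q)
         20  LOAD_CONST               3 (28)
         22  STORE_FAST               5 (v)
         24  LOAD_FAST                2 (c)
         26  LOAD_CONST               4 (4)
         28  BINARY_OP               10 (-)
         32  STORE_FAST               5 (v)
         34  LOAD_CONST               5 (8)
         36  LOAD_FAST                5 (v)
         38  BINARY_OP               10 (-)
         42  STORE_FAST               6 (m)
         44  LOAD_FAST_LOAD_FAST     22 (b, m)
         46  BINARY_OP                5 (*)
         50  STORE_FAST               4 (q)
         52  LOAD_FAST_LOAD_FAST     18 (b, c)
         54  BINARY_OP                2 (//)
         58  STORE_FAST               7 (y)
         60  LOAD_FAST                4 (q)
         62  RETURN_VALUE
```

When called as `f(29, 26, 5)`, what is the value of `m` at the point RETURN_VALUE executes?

LOAD_CONST → push 144. Stack: [144]
STORE_FAST n → n=144. Stack: []
LOAD_FAST_LOAD_FAST b,a → push 26,29. Stack: [26, 29]
BINARY_OP % → 26 % 29 = 26. Stack: [26]
LOAD_CONST → push 0. Stack: [26, 0]
BINARY_OP ^ → 26 ^ 0 = 26. Stack: [26]
STORE_FAST q → q=26. Stack: []
LOAD_CONST → push 28. Stack: [28]
STORE_FAST v → v=28. Stack: []
LOAD_FAST c → push 5. Stack: [5]
LOAD_CONST → push 4. Stack: [5, 4]
BINARY_OP - → 5 - 4 = 1. Stack: [1]
STORE_FAST v → v=1. Stack: []
LOAD_CONST → push 8. Stack: [8]
LOAD_FAST v → push 1. Stack: [8, 1]
BINARY_OP - → 8 - 1 = 7. Stack: [7]
STORE_FAST m → m=7. Stack: []
LOAD_FAST_LOAD_FAST b,m → push 26,7. Stack: [26, 7]
BINARY_OP * → 26 * 7 = 182. Stack: [182]
STORE_FAST q → q=182. Stack: []
LOAD_FAST_LOAD_FAST b,c → push 26,5. Stack: [26, 5]
BINARY_OP // → 26 // 5 = 5. Stack: [5]
STORE_FAST y → y=5. Stack: []
LOAD_FAST q → push 182. Stack: [182]
RETURN_VALUE → return 182.

7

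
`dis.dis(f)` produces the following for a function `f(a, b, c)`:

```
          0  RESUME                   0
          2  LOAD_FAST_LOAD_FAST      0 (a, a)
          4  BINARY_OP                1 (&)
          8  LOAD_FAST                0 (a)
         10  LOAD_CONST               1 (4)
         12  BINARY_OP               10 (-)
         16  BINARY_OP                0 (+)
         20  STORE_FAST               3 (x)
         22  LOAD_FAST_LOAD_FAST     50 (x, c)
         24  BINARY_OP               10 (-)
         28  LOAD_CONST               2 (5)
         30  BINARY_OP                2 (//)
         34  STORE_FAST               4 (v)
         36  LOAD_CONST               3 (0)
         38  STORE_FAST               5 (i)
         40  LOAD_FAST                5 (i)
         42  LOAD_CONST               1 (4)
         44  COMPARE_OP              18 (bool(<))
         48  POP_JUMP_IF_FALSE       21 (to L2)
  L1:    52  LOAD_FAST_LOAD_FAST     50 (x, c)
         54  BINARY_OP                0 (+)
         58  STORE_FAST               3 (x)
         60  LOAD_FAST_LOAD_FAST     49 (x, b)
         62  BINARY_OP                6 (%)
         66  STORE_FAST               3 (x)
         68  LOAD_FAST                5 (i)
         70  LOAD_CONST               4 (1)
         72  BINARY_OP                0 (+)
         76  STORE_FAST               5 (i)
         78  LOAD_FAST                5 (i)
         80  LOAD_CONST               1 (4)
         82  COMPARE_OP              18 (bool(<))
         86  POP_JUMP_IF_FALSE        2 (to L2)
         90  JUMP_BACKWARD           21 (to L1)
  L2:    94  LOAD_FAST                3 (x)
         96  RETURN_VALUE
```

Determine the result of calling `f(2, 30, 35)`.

LOAD_FAST_LOAD_FAST a,a → push 2,2
BINARY_OP & → 2 & 2 = 2
LOAD_FAST a → push 2
LOAD_CONST → push 4
BINARY_OP - → 2 - 4 = -2
BINARY_OP + → 2 + -2 = 0
STORE_FAST x → x=0
LOAD_FAST_LOAD_FAST x,c → push 0,35
BINARY_OP - → 0 - 35 = -35
LOAD_CONST → push 5
BINARY_OP // → -35 // 5 = -7
STORE_FAST v → v=-7
LOAD_CONST → push 0
STORE_FAST i → i=0
LOAD_FAST i → push 0
LOAD_CONST → push 4
COMPARE_OP bool(<) → 0 vs 4 = True
POP_JUMP_IF_FALSE → pop True; no jump
LOAD_FAST_LOAD_FAST x,c → push 0,35
BINARY_OP + → 0 + 35 = 35
STORE_FAST x → x=35
LOAD_FAST_LOAD_FAST x,b → push 35,30
BINARY_OP % → 35 % 30 = 5
STORE_FAST x → x=5
LOAD_FAST i → push 0
LOAD_CONST → push 1
BINARY_OP + → 0 + 1 = 1
STORE_FAST i → i=1
LOAD_FAST i → push 1
LOAD_CONST → push 4
COMPARE_OP bool(<) → 1 vs 4 = True
POP_JUMP_IF_FALSE → pop True; no jump
LOAD_FAST_LOAD_FAST x,c → push 5,35
BINARY_OP + → 5 + 35 = 40
STORE_FAST x → x=40
LOAD_FAST_LOAD_FAST x,b → push 40,30
BINARY_OP % → 40 % 30 = 10
STORE_FAST x → x=10
LOAD_FAST i → push 1
LOAD_CONST → push 1
BINARY_OP + → 1 + 1 = 2
STORE_FAST i → i=2
LOAD_FAST i → push 2
LOAD_CONST → push 4
COMPARE_OP bool(<) → 2 vs 4 = True
POP_JUMP_IF_FALSE → pop True; no jump
LOAD_FAST_LOAD_FAST x,c → push 10,35
BINARY_OP + → 10 + 35 = 45
STORE_FAST x → x=45
LOAD_FAST_LOAD_FAST x,b → push 45,30
BINARY_OP % → 45 % 30 = 15
STORE_FAST x → x=15
LOAD_FAST i → push 2
LOAD_CONST → push 1
BINARY_OP + → 2 + 1 = 3
STORE_FAST i → i=3
LOAD_FAST i → push 3
LOAD_CONST → push 4
COMPARE_OP bool(<) → 3 vs 4 = True
POP_JUMP_IF_FALSE → pop True; no jump
LOAD_FAST_LOAD_FAST x,c → push 15,35
BINARY_OP + → 15 + 35 = 50
STORE_FAST x → x=50
LOAD_FAST_LOAD_FAST x,b → push 50,30
BINARY_OP % → 50 % 30 = 20
STORE_FAST x → x=20
LOAD_FAST i → push 3
LOAD_CONST → push 1
BINARY_OP + → 3 + 1 = 4
STORE_FAST i → i=4
LOAD_FAST i → push 4
LOAD_CONST → push 4
COMPARE_OP bool(<) → 4 vs 4 = False
POP_JUMP_IF_FALSE → pop False; jump
LOAD_FAST x → push 20
RETURN_VALUE → return 20.

20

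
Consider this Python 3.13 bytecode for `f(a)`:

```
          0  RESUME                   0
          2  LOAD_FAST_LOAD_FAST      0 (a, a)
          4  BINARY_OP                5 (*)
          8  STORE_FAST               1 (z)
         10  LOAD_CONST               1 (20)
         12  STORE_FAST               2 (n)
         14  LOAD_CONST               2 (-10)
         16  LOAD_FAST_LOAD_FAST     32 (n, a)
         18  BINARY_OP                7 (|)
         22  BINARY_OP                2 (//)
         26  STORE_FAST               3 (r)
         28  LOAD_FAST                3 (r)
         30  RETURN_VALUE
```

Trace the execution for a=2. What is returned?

-1

LOAD_FAST_LOAD_FAST a,a → push 2,2. Stack: [2, 2]
BINARY_OP * → 2 * 2 = 4. Stack: [4]
STORE_FAST z → z=4. Stack: []
LOAD_CONST → push 20. Stack: [20]
STORE_FAST n → n=20. Stack: []
LOAD_CONST → push -10. Stack: [-10]
LOAD_FAST_LOAD_FAST n,a → push 20,2. Stack: [-10, 20, 2]
BINARY_OP | → 20 | 2 = 22. Stack: [-10, 22]
BINARY_OP // → -10 // 22 = -1. Stack: [-1]
STORE_FAST r → r=-1. Stack: []
LOAD_FAST r → push -1. Stack: [-1]
RETURN_VALUE → return -1.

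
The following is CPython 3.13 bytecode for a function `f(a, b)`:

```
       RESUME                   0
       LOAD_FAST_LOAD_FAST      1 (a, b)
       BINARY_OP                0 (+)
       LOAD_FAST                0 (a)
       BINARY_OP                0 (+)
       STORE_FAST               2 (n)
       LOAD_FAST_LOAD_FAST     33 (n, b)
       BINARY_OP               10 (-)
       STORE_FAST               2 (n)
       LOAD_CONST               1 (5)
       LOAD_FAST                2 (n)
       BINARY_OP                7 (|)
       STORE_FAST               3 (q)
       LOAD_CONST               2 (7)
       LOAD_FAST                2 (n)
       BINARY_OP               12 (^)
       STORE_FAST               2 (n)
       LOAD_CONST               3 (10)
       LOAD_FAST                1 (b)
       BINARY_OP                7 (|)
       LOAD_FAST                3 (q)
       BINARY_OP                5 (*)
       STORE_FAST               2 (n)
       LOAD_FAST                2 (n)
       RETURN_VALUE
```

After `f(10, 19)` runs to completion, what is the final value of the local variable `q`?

21

LOAD_FAST_LOAD_FAST a,b → push 10,19. Stack: [10, 19]
BINARY_OP + → 10 + 19 = 29. Stack: [29]
LOAD_FAST a → push 10. Stack: [29, 10]
BINARY_OP + → 29 + 10 = 39. Stack: [39]
STORE_FAST n → n=39. Stack: []
LOAD_FAST_LOAD_FAST n,b → push 39,19. Stack: [39, 19]
BINARY_OP - → 39 - 19 = 20. Stack: [20]
STORE_FAST n → n=20. Stack: []
LOAD_CONST → push 5. Stack: [5]
LOAD_FAST n → push 20. Stack: [5, 20]
BINARY_OP | → 5 | 20 = 21. Stack: [21]
STORE_FAST q → q=21. Stack: []
LOAD_CONST → push 7. Stack: [7]
LOAD_FAST n → push 20. Stack: [7, 20]
BINARY_OP ^ → 7 ^ 20 = 19. Stack: [19]
STORE_FAST n → n=19. Stack: []
LOAD_CONST → push 10. Stack: [10]
LOAD_FAST b → push 19. Stack: [10, 19]
BINARY_OP | → 10 | 19 = 27. Stack: [27]
LOAD_FAST q → push 21. Stack: [27, 21]
BINARY_OP * → 27 * 21 = 567. Stack: [567]
STORE_FAST n → n=567. Stack: []
LOAD_FAST n → push 567. Stack: [567]
RETURN_VALUE → return 567.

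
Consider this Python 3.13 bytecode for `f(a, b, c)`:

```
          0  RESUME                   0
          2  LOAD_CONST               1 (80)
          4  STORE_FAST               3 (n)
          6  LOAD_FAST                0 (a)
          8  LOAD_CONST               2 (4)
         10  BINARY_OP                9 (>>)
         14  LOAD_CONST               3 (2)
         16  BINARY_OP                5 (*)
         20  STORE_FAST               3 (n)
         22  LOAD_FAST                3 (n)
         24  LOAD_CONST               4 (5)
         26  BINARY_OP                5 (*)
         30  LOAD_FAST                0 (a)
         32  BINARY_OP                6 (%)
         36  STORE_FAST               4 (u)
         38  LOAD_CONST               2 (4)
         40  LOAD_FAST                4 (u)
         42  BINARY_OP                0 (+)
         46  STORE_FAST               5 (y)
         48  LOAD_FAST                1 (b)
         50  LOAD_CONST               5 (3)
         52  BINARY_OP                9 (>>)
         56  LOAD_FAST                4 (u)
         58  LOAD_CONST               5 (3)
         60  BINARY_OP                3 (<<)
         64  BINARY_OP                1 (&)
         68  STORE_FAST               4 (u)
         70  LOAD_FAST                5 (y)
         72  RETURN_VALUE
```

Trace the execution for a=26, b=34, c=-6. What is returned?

LOAD_CONST → push 80. Stack: [80]
STORE_FAST n → n=80. Stack: []
LOAD_FAST a → push 26. Stack: [26]
LOAD_CONST → push 4. Stack: [26, 4]
BINARY_OP >> → 26 >> 4 = 1. Stack: [1]
LOAD_CONST → push 2. Stack: [1, 2]
BINARY_OP * → 1 * 2 = 2. Stack: [2]
STORE_FAST n → n=2. Stack: []
LOAD_FAST n → push 2. Stack: [2]
LOAD_CONST → push 5. Stack: [2, 5]
BINARY_OP * → 2 * 5 = 10. Stack: [10]
LOAD_FAST a → push 26. Stack: [10, 26]
BINARY_OP % → 10 % 26 = 10. Stack: [10]
STORE_FAST u → u=10. Stack: []
LOAD_CONST → push 4. Stack: [4]
LOAD_FAST u → push 10. Stack: [4, 10]
BINARY_OP + → 4 + 10 = 14. Stack: [14]
STORE_FAST y → y=14. Stack: []
LOAD_FAST b → push 34. Stack: [34]
LOAD_CONST → push 3. Stack: [34, 3]
BINARY_OP >> → 34 >> 3 = 4. Stack: [4]
LOAD_FAST u → push 10. Stack: [4, 10]
LOAD_CONST → push 3. Stack: [4, 10, 3]
BINARY_OP << → 10 << 3 = 80. Stack: [4, 80]
BINARY_OP & → 4 & 80 = 0. Stack: [0]
STORE_FAST u → u=0. Stack: []
LOAD_FAST y → push 14. Stack: [14]
RETURN_VALUE → return 14.

14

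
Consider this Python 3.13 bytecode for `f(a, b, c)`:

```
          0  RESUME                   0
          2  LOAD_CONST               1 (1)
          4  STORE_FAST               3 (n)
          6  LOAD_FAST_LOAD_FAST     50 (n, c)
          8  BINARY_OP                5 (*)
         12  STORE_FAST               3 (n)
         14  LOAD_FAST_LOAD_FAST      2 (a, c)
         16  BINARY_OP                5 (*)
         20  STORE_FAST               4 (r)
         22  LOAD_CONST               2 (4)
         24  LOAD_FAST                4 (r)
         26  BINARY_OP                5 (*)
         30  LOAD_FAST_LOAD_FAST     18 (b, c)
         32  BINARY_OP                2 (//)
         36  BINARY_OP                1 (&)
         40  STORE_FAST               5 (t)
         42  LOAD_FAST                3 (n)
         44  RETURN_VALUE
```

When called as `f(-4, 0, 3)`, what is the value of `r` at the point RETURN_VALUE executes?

-12

LOAD_CONST → push 1. Stack: [1]
STORE_FAST n → n=1. Stack: []
LOAD_FAST_LOAD_FAST n,c → push 1,3. Stack: [1, 3]
BINARY_OP * → 1 * 3 = 3. Stack: [3]
STORE_FAST n → n=3. Stack: []
LOAD_FAST_LOAD_FAST a,c → push -4,3. Stack: [-4, 3]
BINARY_OP * → -4 * 3 = -12. Stack: [-12]
STORE_FAST r → r=-12. Stack: []
LOAD_CONST → push 4. Stack: [4]
LOAD_FAST r → push -12. Stack: [4, -12]
BINARY_OP * → 4 * -12 = -48. Stack: [-48]
LOAD_FAST_LOAD_FAST b,c → push 0,3. Stack: [-48, 0, 3]
BINARY_OP // → 0 // 3 = 0. Stack: [-48, 0]
BINARY_OP & → -48 & 0 = 0. Stack: [0]
STORE_FAST t → t=0. Stack: []
LOAD_FAST n → push 3. Stack: [3]
RETURN_VALUE → return 3.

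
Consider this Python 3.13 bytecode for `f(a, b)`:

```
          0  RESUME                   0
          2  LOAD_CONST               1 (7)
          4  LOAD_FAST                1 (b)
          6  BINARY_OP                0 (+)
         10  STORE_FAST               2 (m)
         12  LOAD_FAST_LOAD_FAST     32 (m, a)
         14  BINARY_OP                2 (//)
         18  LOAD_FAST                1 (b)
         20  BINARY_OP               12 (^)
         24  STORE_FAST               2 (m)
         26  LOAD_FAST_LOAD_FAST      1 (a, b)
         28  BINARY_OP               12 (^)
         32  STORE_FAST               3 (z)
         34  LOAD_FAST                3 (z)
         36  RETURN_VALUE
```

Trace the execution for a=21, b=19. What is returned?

LOAD_CONST → push 7. Stack: [7]
LOAD_FAST b → push 19. Stack: [7, 19]
BINARY_OP + → 7 + 19 = 26. Stack: [26]
STORE_FAST m → m=26. Stack: []
LOAD_FAST_LOAD_FAST m,a → push 26,21. Stack: [26, 21]
BINARY_OP // → 26 // 21 = 1. Stack: [1]
LOAD_FAST b → push 19. Stack: [1, 19]
BINARY_OP ^ → 1 ^ 19 = 18. Stack: [18]
STORE_FAST m → m=18. Stack: []
LOAD_FAST_LOAD_FAST a,b → push 21,19. Stack: [21, 19]
BINARY_OP ^ → 21 ^ 19 = 6. Stack: [6]
STORE_FAST z → z=6. Stack: []
LOAD_FAST z → push 6. Stack: [6]
RETURN_VALUE → return 6.

6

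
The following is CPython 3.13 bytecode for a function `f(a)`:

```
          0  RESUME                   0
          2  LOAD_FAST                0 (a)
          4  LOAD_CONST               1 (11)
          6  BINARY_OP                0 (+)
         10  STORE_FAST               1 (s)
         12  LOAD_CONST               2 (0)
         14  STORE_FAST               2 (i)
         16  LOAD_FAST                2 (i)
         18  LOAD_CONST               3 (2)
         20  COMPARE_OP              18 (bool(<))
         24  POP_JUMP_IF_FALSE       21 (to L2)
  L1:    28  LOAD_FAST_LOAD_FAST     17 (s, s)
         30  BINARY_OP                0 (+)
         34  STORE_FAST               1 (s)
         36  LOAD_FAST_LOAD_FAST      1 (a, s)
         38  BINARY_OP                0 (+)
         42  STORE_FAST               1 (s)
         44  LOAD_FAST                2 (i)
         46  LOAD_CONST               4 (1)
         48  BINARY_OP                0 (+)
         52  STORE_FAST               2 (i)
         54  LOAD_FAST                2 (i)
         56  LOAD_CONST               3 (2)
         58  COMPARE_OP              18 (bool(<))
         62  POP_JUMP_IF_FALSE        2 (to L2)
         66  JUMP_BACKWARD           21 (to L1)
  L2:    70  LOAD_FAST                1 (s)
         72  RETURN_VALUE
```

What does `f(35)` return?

LOAD_FAST a → push 35. Stack: [35]
LOAD_CONST → push 11. Stack: [35, 11]
BINARY_OP + → 35 + 11 = 46. Stack: [46]
STORE_FAST s → s=46. Stack: []
LOAD_CONST → push 0. Stack: [0]
STORE_FAST i → i=0. Stack: []
LOAD_FAST i → push 0. Stack: [0]
LOAD_CONST → push 2. Stack: [0, 2]
COMPARE_OP bool(<) → 0 vs 2 = True. Stack: [True]
POP_JUMP_IF_FALSE → pop True; no jump. Stack: []
LOAD_FAST_LOAD_FAST s,s → push 46,46. Stack: [46, 46]
BINARY_OP + → 46 + 46 = 92. Stack: [92]
STORE_FAST s → s=92. Stack: []
LOAD_FAST_LOAD_FAST a,s → push 35,92. Stack: [35, 92]
BINARY_OP + → 35 + 92 = 127. Stack: [127]
STORE_FAST s → s=127. Stack: []
LOAD_FAST i → push 0. Stack: [0]
LOAD_CONST → push 1. Stack: [0, 1]
BINARY_OP + → 0 + 1 = 1. Stack: [1]
STORE_FAST i → i=1. Stack: []
LOAD_FAST i → push 1. Stack: [1]
LOAD_CONST → push 2. Stack: [1, 2]
COMPARE_OP bool(<) → 1 vs 2 = True. Stack: [True]
POP_JUMP_IF_FALSE → pop True; no jump. Stack: []
LOAD_FAST_LOAD_FAST s,s → push 127,127. Stack: [127, 127]
BINARY_OP + → 127 + 127 = 254. Stack: [254]
STORE_FAST s → s=254. Stack: []
LOAD_FAST_LOAD_FAST a,s → push 35,254. Stack: [35, 254]
BINARY_OP + → 35 + 254 = 289. Stack: [289]
STORE_FAST s → s=289. Stack: []
LOAD_FAST i → push 1. Stack: [1]
LOAD_CONST → push 1. Stack: [1, 1]
BINARY_OP + → 1 + 1 = 2. Stack: [2]
STORE_FAST i → i=2. Stack: []
LOAD_FAST i → push 2. Stack: [2]
LOAD_CONST → push 2. Stack: [2, 2]
COMPARE_OP bool(<) → 2 vs 2 = False. Stack: [False]
POP_JUMP_IF_FALSE → pop False; jump. Stack: []
LOAD_FAST s → push 289. Stack: [289]
RETURN_VALUE → return 289.

289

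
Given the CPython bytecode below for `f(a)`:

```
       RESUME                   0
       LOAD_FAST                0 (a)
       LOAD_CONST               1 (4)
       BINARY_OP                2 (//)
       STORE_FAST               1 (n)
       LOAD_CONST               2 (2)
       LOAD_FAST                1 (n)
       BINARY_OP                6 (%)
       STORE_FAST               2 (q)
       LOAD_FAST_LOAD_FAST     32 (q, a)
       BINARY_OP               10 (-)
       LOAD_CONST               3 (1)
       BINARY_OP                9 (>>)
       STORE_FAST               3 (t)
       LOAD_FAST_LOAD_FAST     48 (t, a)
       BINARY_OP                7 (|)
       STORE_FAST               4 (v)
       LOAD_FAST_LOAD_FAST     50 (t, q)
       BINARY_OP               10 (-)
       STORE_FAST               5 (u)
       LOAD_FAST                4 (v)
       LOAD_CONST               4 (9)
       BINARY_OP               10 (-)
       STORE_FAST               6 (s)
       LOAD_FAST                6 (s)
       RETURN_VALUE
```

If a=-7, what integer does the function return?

-14

LOAD_FAST a → push -7. Stack: [-7]
LOAD_CONST → push 4. Stack: [-7, 4]
BINARY_OP // → -7 // 4 = -2. Stack: [-2]
STORE_FAST n → n=-2. Stack: []
LOAD_CONST → push 2. Stack: [2]
LOAD_FAST n → push -2. Stack: [2, -2]
BINARY_OP % → 2 % -2 = 0. Stack: [0]
STORE_FAST q → q=0. Stack: []
LOAD_FAST_LOAD_FAST q,a → push 0,-7. Stack: [0, -7]
BINARY_OP - → 0 - -7 = 7. Stack: [7]
LOAD_CONST → push 1. Stack: [7, 1]
BINARY_OP >> → 7 >> 1 = 3. Stack: [3]
STORE_FAST t → t=3. Stack: []
LOAD_FAST_LOAD_FAST t,a → push 3,-7. Stack: [3, -7]
BINARY_OP | → 3 | -7 = -5. Stack: [-5]
STORE_FAST v → v=-5. Stack: []
LOAD_FAST_LOAD_FAST t,q → push 3,0. Stack: [3, 0]
BINARY_OP - → 3 - 0 = 3. Stack: [3]
STORE_FAST u → u=3. Stack: []
LOAD_FAST v → push -5. Stack: [-5]
LOAD_CONST → push 9. Stack: [-5, 9]
BINARY_OP - → -5 - 9 = -14. Stack: [-14]
STORE_FAST s → s=-14. Stack: []
LOAD_FAST s → push -14. Stack: [-14]
RETURN_VALUE → return -14.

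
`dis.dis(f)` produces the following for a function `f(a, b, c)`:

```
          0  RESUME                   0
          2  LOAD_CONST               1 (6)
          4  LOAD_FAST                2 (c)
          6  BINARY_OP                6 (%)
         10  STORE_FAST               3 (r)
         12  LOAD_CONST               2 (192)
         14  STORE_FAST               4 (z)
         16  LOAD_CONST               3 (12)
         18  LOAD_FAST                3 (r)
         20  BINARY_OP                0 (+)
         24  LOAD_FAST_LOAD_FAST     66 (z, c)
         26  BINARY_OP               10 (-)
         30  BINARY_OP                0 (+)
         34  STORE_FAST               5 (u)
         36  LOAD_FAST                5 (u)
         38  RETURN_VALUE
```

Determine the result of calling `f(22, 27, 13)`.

LOAD_CONST → push 6. Stack: [6]
LOAD_FAST c → push 13. Stack: [6, 13]
BINARY_OP % → 6 % 13 = 6. Stack: [6]
STORE_FAST r → r=6. Stack: []
LOAD_CONST → push 192. Stack: [192]
STORE_FAST z → z=192. Stack: []
LOAD_CONST → push 12. Stack: [12]
LOAD_FAST r → push 6. Stack: [12, 6]
BINARY_OP + → 12 + 6 = 18. Stack: [18]
LOAD_FAST_LOAD_FAST z,c → push 192,13. Stack: [18, 192, 13]
BINARY_OP - → 192 - 13 = 179. Stack: [18, 179]
BINARY_OP + → 18 + 179 = 197. Stack: [197]
STORE_FAST u → u=197. Stack: []
LOAD_FAST u → push 197. Stack: [197]
RETURN_VALUE → return 197.

197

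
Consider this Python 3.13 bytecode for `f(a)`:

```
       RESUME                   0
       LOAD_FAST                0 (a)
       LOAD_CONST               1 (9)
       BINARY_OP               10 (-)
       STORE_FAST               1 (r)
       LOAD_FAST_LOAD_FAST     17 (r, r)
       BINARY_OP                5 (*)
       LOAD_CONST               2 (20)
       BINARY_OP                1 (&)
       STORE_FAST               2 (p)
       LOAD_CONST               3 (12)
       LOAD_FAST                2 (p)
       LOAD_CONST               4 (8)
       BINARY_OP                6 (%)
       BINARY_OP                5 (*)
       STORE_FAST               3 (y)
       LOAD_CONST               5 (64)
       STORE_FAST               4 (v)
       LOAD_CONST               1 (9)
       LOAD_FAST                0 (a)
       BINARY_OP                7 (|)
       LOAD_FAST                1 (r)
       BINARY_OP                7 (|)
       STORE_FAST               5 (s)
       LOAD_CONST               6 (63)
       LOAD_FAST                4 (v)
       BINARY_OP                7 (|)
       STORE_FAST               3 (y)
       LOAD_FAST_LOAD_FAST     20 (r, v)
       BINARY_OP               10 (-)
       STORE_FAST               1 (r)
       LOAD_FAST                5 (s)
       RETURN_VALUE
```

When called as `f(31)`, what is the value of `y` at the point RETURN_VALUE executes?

127

LOAD_FAST a → push 31. Stack: [31]
LOAD_CONST → push 9. Stack: [31, 9]
BINARY_OP - → 31 - 9 = 22. Stack: [22]
STORE_FAST r → r=22. Stack: []
LOAD_FAST_LOAD_FAST r,r → push 22,22. Stack: [22, 22]
BINARY_OP * → 22 * 22 = 484. Stack: [484]
LOAD_CONST → push 20. Stack: [484, 20]
BINARY_OP & → 484 & 20 = 4. Stack: [4]
STORE_FAST p → p=4. Stack: []
LOAD_CONST → push 12. Stack: [12]
LOAD_FAST p → push 4. Stack: [12, 4]
LOAD_CONST → push 8. Stack: [12, 4, 8]
BINARY_OP % → 4 % 8 = 4. Stack: [12, 4]
BINARY_OP * → 12 * 4 = 48. Stack: [48]
STORE_FAST y → y=48. Stack: []
LOAD_CONST → push 64. Stack: [64]
STORE_FAST v → v=64. Stack: []
LOAD_CONST → push 9. Stack: [9]
LOAD_FAST a → push 31. Stack: [9, 31]
BINARY_OP | → 9 | 31 = 31. Stack: [31]
LOAD_FAST r → push 22. Stack: [31, 22]
BINARY_OP | → 31 | 22 = 31. Stack: [31]
STORE_FAST s → s=31. Stack: []
LOAD_CONST → push 63. Stack: [63]
LOAD_FAST v → push 64. Stack: [63, 64]
BINARY_OP | → 63 | 64 = 127. Stack: [127]
STORE_FAST y → y=127. Stack: []
LOAD_FAST_LOAD_FAST r,v → push 22,64. Stack: [22, 64]
BINARY_OP - → 22 - 64 = -42. Stack: [-42]
STORE_FAST r → r=-42. Stack: []
LOAD_FAST s → push 31. Stack: [31]
RETURN_VALUE → return 31.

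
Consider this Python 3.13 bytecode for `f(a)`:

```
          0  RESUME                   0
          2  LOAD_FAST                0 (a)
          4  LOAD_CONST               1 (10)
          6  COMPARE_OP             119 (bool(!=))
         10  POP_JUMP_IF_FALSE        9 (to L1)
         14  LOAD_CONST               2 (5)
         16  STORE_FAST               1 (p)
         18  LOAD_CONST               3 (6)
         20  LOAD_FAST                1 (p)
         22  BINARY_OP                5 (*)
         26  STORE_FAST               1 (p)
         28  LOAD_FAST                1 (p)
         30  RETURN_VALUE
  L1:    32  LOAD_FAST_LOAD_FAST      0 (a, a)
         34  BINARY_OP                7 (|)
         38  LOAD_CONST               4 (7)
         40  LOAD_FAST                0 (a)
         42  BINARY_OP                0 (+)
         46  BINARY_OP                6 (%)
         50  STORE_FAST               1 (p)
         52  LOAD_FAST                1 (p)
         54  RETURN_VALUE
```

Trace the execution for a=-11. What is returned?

30

LOAD_FAST a → push -11. Stack: [-11]
LOAD_CONST → push 10. Stack: [-11, 10]
COMPARE_OP bool(!=) → -11 vs 10 = True. Stack: [True]
POP_JUMP_IF_FALSE → pop True; no jump. Stack: []
LOAD_CONST → push 5. Stack: [5]
STORE_FAST p → p=5. Stack: []
LOAD_CONST → push 6. Stack: [6]
LOAD_FAST p → push 5. Stack: [6, 5]
BINARY_OP * → 6 * 5 = 30. Stack: [30]
STORE_FAST p → p=30. Stack: []
LOAD_FAST p → push 30. Stack: [30]
RETURN_VALUE → return 30.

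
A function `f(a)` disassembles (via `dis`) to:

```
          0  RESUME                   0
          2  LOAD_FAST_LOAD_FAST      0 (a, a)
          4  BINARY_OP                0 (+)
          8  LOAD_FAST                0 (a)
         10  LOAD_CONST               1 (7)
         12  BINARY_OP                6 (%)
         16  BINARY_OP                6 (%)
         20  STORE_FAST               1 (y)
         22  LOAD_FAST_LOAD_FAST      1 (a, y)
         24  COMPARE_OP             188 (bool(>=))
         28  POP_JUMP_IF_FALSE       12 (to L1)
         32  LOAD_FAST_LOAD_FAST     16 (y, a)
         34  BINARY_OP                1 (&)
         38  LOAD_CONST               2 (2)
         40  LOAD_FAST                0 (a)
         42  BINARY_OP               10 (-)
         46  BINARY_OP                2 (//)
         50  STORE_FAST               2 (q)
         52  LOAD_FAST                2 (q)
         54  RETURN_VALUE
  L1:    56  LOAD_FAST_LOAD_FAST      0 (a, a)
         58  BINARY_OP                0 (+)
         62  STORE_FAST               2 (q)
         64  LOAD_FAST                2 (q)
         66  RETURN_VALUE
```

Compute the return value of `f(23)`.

0

LOAD_FAST_LOAD_FAST a,a → push 23,23. Stack: [23, 23]
BINARY_OP + → 23 + 23 = 46. Stack: [46]
LOAD_FAST a → push 23. Stack: [46, 23]
LOAD_CONST → push 7. Stack: [46, 23, 7]
BINARY_OP % → 23 % 7 = 2. Stack: [46, 2]
BINARY_OP % → 46 % 2 = 0. Stack: [0]
STORE_FAST y → y=0. Stack: []
LOAD_FAST_LOAD_FAST a,y → push 23,0. Stack: [23, 0]
COMPARE_OP bool(>=) → 23 vs 0 = True. Stack: [True]
POP_JUMP_IF_FALSE → pop True; no jump. Stack: []
LOAD_FAST_LOAD_FAST y,a → push 0,23. Stack: [0, 23]
BINARY_OP & → 0 & 23 = 0. Stack: [0]
LOAD_CONST → push 2. Stack: [0, 2]
LOAD_FAST a → push 23. Stack: [0, 2, 23]
BINARY_OP - → 2 - 23 = -21. Stack: [0, -21]
BINARY_OP // → 0 // -21 = 0. Stack: [0]
STORE_FAST q → q=0. Stack: []
LOAD_FAST q → push 0. Stack: [0]
RETURN_VALUE → return 0.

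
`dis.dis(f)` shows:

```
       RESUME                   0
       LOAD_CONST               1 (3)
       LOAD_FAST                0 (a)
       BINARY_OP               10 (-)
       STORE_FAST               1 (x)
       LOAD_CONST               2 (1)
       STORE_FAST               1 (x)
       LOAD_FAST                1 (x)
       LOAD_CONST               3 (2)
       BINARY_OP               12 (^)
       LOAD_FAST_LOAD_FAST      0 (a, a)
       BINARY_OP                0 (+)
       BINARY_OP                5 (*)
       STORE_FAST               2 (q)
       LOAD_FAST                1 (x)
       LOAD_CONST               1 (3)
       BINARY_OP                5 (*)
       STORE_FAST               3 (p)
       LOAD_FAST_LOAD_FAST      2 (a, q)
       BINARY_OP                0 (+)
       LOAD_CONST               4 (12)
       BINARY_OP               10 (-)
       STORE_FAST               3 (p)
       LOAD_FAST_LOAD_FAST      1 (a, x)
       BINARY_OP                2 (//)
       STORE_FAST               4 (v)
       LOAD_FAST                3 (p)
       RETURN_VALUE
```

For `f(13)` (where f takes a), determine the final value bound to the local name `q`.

78

LOAD_CONST → push 3. Stack: [3]
LOAD_FAST a → push 13. Stack: [3, 13]
BINARY_OP - → 3 - 13 = -10. Stack: [-10]
STORE_FAST x → x=-10. Stack: []
LOAD_CONST → push 1. Stack: [1]
STORE_FAST x → x=1. Stack: []
LOAD_FAST x → push 1. Stack: [1]
LOAD_CONST → push 2. Stack: [1, 2]
BINARY_OP ^ → 1 ^ 2 = 3. Stack: [3]
LOAD_FAST_LOAD_FAST a,a → push 13,13. Stack: [3, 13, 13]
BINARY_OP + → 13 + 13 = 26. Stack: [3, 26]
BINARY_OP * → 3 * 26 = 78. Stack: [78]
STORE_FAST q → q=78. Stack: []
LOAD_FAST x → push 1. Stack: [1]
LOAD_CONST → push 3. Stack: [1, 3]
BINARY_OP * → 1 * 3 = 3. Stack: [3]
STORE_FAST p → p=3. Stack: []
LOAD_FAST_LOAD_FAST a,q → push 13,78. Stack: [13, 78]
BINARY_OP + → 13 + 78 = 91. Stack: [91]
LOAD_CONST → push 12. Stack: [91, 12]
BINARY_OP - → 91 - 12 = 79. Stack: [79]
STORE_FAST p → p=79. Stack: []
LOAD_FAST_LOAD_FAST a,x → push 13,1. Stack: [13, 1]
BINARY_OP // → 13 // 1 = 13. Stack: [13]
STORE_FAST v → v=13. Stack: []
LOAD_FAST p → push 79. Stack: [79]
RETURN_VALUE → return 79.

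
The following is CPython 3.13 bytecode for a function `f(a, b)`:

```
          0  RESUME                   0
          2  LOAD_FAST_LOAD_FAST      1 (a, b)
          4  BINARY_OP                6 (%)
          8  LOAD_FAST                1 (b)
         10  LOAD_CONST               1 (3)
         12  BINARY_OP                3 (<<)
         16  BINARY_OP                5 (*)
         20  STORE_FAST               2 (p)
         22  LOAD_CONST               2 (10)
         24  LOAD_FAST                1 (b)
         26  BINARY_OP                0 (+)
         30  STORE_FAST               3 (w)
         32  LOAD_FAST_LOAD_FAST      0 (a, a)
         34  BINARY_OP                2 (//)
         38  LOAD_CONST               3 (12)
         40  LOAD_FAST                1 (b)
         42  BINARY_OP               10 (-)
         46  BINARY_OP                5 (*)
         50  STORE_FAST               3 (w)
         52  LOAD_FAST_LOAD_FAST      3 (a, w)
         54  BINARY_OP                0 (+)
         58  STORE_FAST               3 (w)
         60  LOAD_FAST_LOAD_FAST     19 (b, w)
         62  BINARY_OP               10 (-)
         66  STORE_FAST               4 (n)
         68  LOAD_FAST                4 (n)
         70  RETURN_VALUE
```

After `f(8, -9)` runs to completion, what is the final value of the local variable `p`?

LOAD_FAST_LOAD_FAST a,b → push 8,-9. Stack: [8, -9]
BINARY_OP % → 8 % -9 = -1. Stack: [-1]
LOAD_FAST b → push -9. Stack: [-1, -9]
LOAD_CONST → push 3. Stack: [-1, -9, 3]
BINARY_OP << → -9 << 3 = -72. Stack: [-1, -72]
BINARY_OP * → -1 * -72 = 72. Stack: [72]
STORE_FAST p → p=72. Stack: []
LOAD_CONST → push 10. Stack: [10]
LOAD_FAST b → push -9. Stack: [10, -9]
BINARY_OP + → 10 + -9 = 1. Stack: [1]
STORE_FAST w → w=1. Stack: []
LOAD_FAST_LOAD_FAST a,a → push 8,8. Stack: [8, 8]
BINARY_OP // → 8 // 8 = 1. Stack: [1]
LOAD_CONST → push 12. Stack: [1, 12]
LOAD_FAST b → push -9. Stack: [1, 12, -9]
BINARY_OP - → 12 - -9 = 21. Stack: [1, 21]
BINARY_OP * → 1 * 21 = 21. Stack: [21]
STORE_FAST w → w=21. Stack: []
LOAD_FAST_LOAD_FAST a,w → push 8,21. Stack: [8, 21]
BINARY_OP + → 8 + 21 = 29. Stack: [29]
STORE_FAST w → w=29. Stack: []
LOAD_FAST_LOAD_FAST b,w → push -9,29. Stack: [-9, 29]
BINARY_OP - → -9 - 29 = -38. Stack: [-38]
STORE_FAST n → n=-38. Stack: []
LOAD_FAST n → push -38. Stack: [-38]
RETURN_VALUE → return -38.

72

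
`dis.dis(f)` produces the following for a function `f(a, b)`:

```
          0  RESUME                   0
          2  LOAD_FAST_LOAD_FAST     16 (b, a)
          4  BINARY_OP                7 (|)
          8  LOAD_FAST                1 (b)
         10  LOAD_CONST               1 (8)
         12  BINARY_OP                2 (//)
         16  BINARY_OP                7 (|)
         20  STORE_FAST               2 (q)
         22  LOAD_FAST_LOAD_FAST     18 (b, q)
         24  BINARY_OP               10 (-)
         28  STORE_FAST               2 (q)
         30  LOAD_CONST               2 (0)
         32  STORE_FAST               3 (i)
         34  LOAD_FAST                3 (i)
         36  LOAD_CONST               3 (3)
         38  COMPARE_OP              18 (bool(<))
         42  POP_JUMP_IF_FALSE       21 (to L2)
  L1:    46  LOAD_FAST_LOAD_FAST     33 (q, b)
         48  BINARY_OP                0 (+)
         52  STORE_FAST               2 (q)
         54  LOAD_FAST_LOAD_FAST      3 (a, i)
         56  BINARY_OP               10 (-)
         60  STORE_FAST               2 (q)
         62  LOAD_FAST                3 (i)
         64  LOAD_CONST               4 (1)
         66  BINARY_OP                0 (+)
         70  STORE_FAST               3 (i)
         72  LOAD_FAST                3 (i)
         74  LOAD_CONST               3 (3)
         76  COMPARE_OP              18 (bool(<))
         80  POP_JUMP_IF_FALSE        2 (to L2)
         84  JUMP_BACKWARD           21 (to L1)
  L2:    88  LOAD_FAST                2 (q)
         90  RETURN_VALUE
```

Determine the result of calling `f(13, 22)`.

11

LOAD_FAST_LOAD_FAST b,a → push 22,13. Stack: [22, 13]
BINARY_OP | → 22 | 13 = 31. Stack: [31]
LOAD_FAST b → push 22. Stack: [31, 22]
LOAD_CONST → push 8. Stack: [31, 22, 8]
BINARY_OP // → 22 // 8 = 2. Stack: [31, 2]
BINARY_OP | → 31 | 2 = 31. Stack: [31]
STORE_FAST q → q=31. Stack: []
LOAD_FAST_LOAD_FAST b,q → push 22,31. Stack: [22, 31]
BINARY_OP - → 22 - 31 = -9. Stack: [-9]
STORE_FAST q → q=-9. Stack: []
LOAD_CONST → push 0. Stack: [0]
STORE_FAST i → i=0. Stack: []
LOAD_FAST i → push 0. Stack: [0]
LOAD_CONST → push 3. Stack: [0, 3]
COMPARE_OP bool(<) → 0 vs 3 = True. Stack: [True]
POP_JUMP_IF_FALSE → pop True; no jump. Stack: []
LOAD_FAST_LOAD_FAST q,b → push -9,22. Stack: [-9, 22]
BINARY_OP + → -9 + 22 = 13. Stack: [13]
STORE_FAST q → q=13. Stack: []
LOAD_FAST_LOAD_FAST a,i → push 13,0. Stack: [13, 0]
BINARY_OP - → 13 - 0 = 13. Stack: [13]
STORE_FAST q → q=13. Stack: []
LOAD_FAST i → push 0. Stack: [0]
LOAD_CONST → push 1. Stack: [0, 1]
BINARY_OP + → 0 + 1 = 1. Stack: [1]
STORE_FAST i → i=1. Stack: []
LOAD_FAST i → push 1. Stack: [1]
LOAD_CONST → push 3. Stack: [1, 3]
COMPARE_OP bool(<) → 1 vs 3 = True. Stack: [True]
POP_JUMP_IF_FALSE → pop True; no jump. Stack: []
LOAD_FAST_LOAD_FAST q,b → push 13,22. Stack: [13, 22]
BINARY_OP + → 13 + 22 = 35. Stack: [35]
STORE_FAST q → q=35. Stack: []
LOAD_FAST_LOAD_FAST a,i → push 13,1. Stack: [13, 1]
BINARY_OP - → 13 - 1 = 12. Stack: [12]
STORE_FAST q → q=12. Stack: []
LOAD_FAST i → push 1. Stack: [1]
LOAD_CONST → push 1. Stack: [1, 1]
BINARY_OP + → 1 + 1 = 2. Stack: [2]
STORE_FAST i → i=2. Stack: []
LOAD_FAST i → push 2. Stack: [2]
LOAD_CONST → push 3. Stack: [2, 3]
COMPARE_OP bool(<) → 2 vs 3 = True. Stack: [True]
POP_JUMP_IF_FALSE → pop True; no jump. Stack: []
LOAD_FAST_LOAD_FAST q,b → push 12,22. Stack: [12, 22]
BINARY_OP + → 12 + 22 = 34. Stack: [34]
STORE_FAST q → q=34. Stack: []
LOAD_FAST_LOAD_FAST a,i → push 13,2. Stack: [13, 2]
BINARY_OP - → 13 - 2 = 11. Stack: [11]
STORE_FAST q → q=11. Stack: []
LOAD_FAST i → push 2. Stack: [2]
LOAD_CONST → push 1. Stack: [2, 1]
BINARY_OP + → 2 + 1 = 3. Stack: [3]
STORE_FAST i → i=3. Stack: []
LOAD_FAST i → push 3. Stack: [3]
LOAD_CONST → push 3. Stack: [3, 3]
COMPARE_OP bool(<) → 3 vs 3 = False. Stack: [False]
POP_JUMP_IF_FALSE → pop False; jump. Stack: []
LOAD_FAST q → push 11. Stack: [11]
RETURN_VALUE → return 11.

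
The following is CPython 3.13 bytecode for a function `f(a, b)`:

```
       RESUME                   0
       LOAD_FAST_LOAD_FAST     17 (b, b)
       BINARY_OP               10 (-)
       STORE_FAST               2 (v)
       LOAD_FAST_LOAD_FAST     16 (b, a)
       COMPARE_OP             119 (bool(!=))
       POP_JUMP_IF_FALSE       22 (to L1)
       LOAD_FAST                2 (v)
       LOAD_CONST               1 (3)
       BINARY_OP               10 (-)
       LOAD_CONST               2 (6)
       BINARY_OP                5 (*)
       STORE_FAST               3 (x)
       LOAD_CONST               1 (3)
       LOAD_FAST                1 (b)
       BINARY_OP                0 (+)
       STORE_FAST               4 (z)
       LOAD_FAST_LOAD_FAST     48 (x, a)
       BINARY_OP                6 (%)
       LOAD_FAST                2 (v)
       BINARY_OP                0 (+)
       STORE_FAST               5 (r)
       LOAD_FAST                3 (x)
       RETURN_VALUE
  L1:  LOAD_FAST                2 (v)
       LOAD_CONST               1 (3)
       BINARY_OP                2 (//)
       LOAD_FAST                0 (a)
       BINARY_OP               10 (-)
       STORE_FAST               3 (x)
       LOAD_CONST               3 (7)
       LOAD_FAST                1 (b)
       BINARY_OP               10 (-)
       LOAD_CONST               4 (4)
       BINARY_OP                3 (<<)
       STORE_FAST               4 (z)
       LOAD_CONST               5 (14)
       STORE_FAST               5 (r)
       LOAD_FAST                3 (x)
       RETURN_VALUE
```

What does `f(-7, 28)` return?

-18

LOAD_FAST_LOAD_FAST b,b → push 28,28. Stack: [28, 28]
BINARY_OP - → 28 - 28 = 0. Stack: [0]
STORE_FAST v → v=0. Stack: []
LOAD_FAST_LOAD_FAST b,a → push 28,-7. Stack: [28, -7]
COMPARE_OP bool(!=) → 28 vs -7 = True. Stack: [True]
POP_JUMP_IF_FALSE → pop True; no jump. Stack: []
LOAD_FAST v → push 0. Stack: [0]
LOAD_CONST → push 3. Stack: [0, 3]
BINARY_OP - → 0 - 3 = -3. Stack: [-3]
LOAD_CONST → push 6. Stack: [-3, 6]
BINARY_OP * → -3 * 6 = -18. Stack: [-18]
STORE_FAST x → x=-18. Stack: []
LOAD_CONST → push 3. Stack: [3]
LOAD_FAST b → push 28. Stack: [3, 28]
BINARY_OP + → 3 + 28 = 31. Stack: [31]
STORE_FAST z → z=31. Stack: []
LOAD_FAST_LOAD_FAST x,a → push -18,-7. Stack: [-18, -7]
BINARY_OP % → -18 % -7 = -4. Stack: [-4]
LOAD_FAST v → push 0. Stack: [-4, 0]
BINARY_OP + → -4 + 0 = -4. Stack: [-4]
STORE_FAST r → r=-4. Stack: []
LOAD_FAST x → push -18. Stack: [-18]
RETURN_VALUE → return -18.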